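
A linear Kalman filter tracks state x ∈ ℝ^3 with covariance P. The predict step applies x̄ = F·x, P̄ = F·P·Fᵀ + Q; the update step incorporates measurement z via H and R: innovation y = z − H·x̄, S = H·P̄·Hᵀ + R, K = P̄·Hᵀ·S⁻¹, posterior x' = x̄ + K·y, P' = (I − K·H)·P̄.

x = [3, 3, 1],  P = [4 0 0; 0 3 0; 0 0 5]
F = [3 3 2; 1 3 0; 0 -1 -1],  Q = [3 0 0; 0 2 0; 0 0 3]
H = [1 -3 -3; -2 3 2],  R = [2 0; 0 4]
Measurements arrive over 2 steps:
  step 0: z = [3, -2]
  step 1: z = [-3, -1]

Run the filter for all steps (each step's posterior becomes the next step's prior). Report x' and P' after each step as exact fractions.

step 0: x̄ = F·x = [20, 12, -4]
step 0: P̄ = F·P·Fᵀ + Q = [86 39 -19; 39 33 -9; -19 -9 11]
step 0: y = z − H·x̄ = [7, 10]
step 0: S = H·P̄·Hᵀ + R = [202 -201; -201 265]
step 0: K = P̄·Hᵀ·S⁻¹ = [-11803/13129 -13560/13129; -8142/13129 -6027/13129; 8/13129 1641/13129]
step 0: x' = x̄ + K·y = [44359/13129, 40284/13129, -36050/13129]
step 0: P' = (I − K·H)·P̄ = [174892/13129 163212/13129 -97046/13129; 163212/13129 182652/13129 -122820/13129; -97046/13129 -122820/13129 90466/13129]
step 1: x̄ = F·x = [181829/13129, 165211/13129, -4234/13129]
step 1: P̄ = F·P·Fᵀ + Q = [3918571/13129 3196076/13129 -313286/13129; 3196076/13129 2824290/13129 -245662/13129; -313286/13129 -245662/13129 66865/13129]
step 1: y = z − H·x̄ = [261715/13129, -136636/13129]
step 1: S = H·P̄·Hᵀ + R = [8246568/13129 -3713616/13129; -3713616/13129 2618302/13129]
step 1: K = P̄·Hᵀ·S⁻¹ = [-312591553/297092760 -13156746/12378865; -28487458/37136595 -5953833/12378865; 25544327/297092760 1619829/12378865]
step 1: x' = x̄ + K·y = [1169519741/297092760, 85330391/37136595, 8804621/297092760]
step 1: P' = (I − K·H)·P̄ = [3104771161/297092760 307482316/37136595 -1216540439/297092760; 307482316/37136595 300547148/37136595 -179061404/37136595; -1216540439/297092760 -179061404/37136595 1009948201/297092760]

step 0: x' = [44359/13129, 40284/13129, -36050/13129], P' = [174892/13129 163212/13129 -97046/13129; 163212/13129 182652/13129 -122820/13129; -97046/13129 -122820/13129 90466/13129]
step 1: x' = [1169519741/297092760, 85330391/37136595, 8804621/297092760], P' = [3104771161/297092760 307482316/37136595 -1216540439/297092760; 307482316/37136595 300547148/37136595 -179061404/37136595; -1216540439/297092760 -179061404/37136595 1009948201/297092760]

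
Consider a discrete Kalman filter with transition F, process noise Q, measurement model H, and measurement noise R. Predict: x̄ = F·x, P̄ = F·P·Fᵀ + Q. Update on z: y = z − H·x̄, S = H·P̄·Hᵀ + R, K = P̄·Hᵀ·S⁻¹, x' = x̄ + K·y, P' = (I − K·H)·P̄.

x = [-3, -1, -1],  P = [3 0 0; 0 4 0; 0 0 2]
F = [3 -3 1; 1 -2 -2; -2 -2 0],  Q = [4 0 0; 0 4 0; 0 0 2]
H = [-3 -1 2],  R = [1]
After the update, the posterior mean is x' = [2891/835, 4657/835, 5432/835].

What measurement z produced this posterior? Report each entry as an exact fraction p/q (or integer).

x̄ = F·x = [-7, 1, 8]
P̄ = F·P·Fᵀ + Q = [69 29 6; 29 31 10; 6 10 30]
S = H·P̄·Hᵀ + R = [835]
K = P̄·Hᵀ·S⁻¹ = [-224/835; -98/835; 32/835]
x' − x̄ = [8736/835, 3822/835, -1248/835] = K·y
y = (KᵀK)⁻¹·Kᵀ·(x' − x̄) = [-39]
z = y + H·x̄ = [-39] + [36] = [-3]

z = [-3]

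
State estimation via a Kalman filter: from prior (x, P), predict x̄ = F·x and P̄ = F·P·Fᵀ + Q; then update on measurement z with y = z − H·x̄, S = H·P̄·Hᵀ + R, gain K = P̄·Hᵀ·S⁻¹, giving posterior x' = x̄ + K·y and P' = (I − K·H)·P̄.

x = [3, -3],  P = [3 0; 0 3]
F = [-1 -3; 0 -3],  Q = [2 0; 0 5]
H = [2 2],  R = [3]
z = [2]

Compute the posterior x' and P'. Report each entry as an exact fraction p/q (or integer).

x̄ = F·x = [6, 9]
P̄ = F·P·Fᵀ + Q = [32 27; 27 32]
y = z − H·x̄ = [-28]
S = H·P̄·Hᵀ + R = [475]
K = P̄·Hᵀ·S⁻¹ = [118/475; 118/475]
x' = x̄ + K·y = [-454/475, 971/475]
P' = (I − K·H)·P̄ = [1276/475 -1099/475; -1099/475 1276/475]

x' = [-454/475, 971/475]
P' = [1276/475 -1099/475; -1099/475 1276/475]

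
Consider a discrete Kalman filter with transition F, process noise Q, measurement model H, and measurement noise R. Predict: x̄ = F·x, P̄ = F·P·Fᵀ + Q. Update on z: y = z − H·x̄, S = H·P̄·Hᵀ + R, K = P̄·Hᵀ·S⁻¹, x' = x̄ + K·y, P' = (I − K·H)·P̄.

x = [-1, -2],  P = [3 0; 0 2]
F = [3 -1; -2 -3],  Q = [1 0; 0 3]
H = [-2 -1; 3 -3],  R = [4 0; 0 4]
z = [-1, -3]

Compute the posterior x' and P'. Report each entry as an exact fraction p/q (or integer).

x̄ = F·x = [-1, 8]
P̄ = F·P·Fᵀ + Q = [30 -12; -12 33]
y = z − H·x̄ = [5, 24]
S = H·P̄·Hᵀ + R = [109 -117; -117 787]
K = P̄·Hᵀ·S⁻¹ = [-1047/3277 369/3277; -11439/36047 -7884/36047]
x' = x̄ + K·y = [344/3277, 3815/3277]
P' = (I − K·H)·P̄ = [1560/3277 1068/3277; 1068/3277 22260/36047]

x' = [344/3277, 3815/3277]
P' = [1560/3277 1068/3277; 1068/3277 22260/36047]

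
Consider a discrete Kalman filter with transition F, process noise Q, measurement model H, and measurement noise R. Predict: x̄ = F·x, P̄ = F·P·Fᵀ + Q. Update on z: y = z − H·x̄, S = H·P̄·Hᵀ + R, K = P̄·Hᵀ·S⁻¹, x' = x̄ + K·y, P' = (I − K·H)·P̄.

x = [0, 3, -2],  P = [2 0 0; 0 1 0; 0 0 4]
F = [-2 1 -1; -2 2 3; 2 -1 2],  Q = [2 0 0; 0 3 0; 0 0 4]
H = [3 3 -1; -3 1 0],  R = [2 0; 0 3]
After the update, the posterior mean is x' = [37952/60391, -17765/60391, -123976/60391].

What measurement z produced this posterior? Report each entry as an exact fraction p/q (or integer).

x̄ = F·x = [5, 0, -7]
P̄ = F·P·Fᵀ + Q = [15 -2 -17; -2 51 14; -17 14 29]
S = H·P̄·Hᵀ + R = [607 -35; -35 201]
K = P̄·Hᵀ·S⁻¹ = [9611/120782 -26569/120782; 14364/60391 19627/60391; -5363/120782 38125/120782]
x' − x̄ = [-264003/60391, -17765/60391, 298761/60391] = K·y
y = (KᵀK)⁻¹·Kᵀ·(x' − x̄) = [-19, 13]
z = y + H·x̄ = [-19, 13] + [22, -15] = [3, -2]

z = [3, -2]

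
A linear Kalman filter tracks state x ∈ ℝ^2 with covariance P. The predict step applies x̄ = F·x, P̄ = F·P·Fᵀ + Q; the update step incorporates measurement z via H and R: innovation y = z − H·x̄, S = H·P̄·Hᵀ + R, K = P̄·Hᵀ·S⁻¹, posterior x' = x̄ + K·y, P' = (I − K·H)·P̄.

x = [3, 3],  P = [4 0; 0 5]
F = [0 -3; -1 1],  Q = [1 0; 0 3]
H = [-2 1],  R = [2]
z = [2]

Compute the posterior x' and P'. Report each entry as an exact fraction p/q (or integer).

x' = [-305/129, -112/43]
P' = [419/258 104/43; 104/43 222/43]

x̄ = F·x = [-9, 0]
P̄ = F·P·Fᵀ + Q = [46 -15; -15 12]
y = z − H·x̄ = [-16]
S = H·P̄·Hᵀ + R = [258]
K = P̄·Hᵀ·S⁻¹ = [-107/258; 7/43]
x' = x̄ + K·y = [-305/129, -112/43]
P' = (I − K·H)·P̄ = [419/258 104/43; 104/43 222/43]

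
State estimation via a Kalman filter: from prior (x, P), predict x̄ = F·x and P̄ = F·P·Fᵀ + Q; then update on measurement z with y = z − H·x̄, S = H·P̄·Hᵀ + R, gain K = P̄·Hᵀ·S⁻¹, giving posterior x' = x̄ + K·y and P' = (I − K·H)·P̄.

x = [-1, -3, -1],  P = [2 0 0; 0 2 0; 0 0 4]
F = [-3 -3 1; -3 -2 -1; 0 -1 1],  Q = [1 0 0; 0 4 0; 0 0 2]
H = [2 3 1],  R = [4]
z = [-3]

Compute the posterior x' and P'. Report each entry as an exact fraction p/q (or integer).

x̄ = F·x = [11, 10, 2]
P̄ = F·P·Fᵀ + Q = [41 26 10; 26 34 0; 10 0 8]
y = z − H·x̄ = [-57]
S = H·P̄·Hᵀ + R = [834]
K = P̄·Hᵀ·S⁻¹ = [85/417; 77/417; 14/417]
x' = x̄ + K·y = [-86/139, -73/139, 12/139]
P' = (I − K·H)·P̄ = [2647/417 -2248/417 1790/417; -2248/417 2320/417 -2156/417; 1790/417 -2156/417 2944/417]

x' = [-86/139, -73/139, 12/139]
P' = [2647/417 -2248/417 1790/417; -2248/417 2320/417 -2156/417; 1790/417 -2156/417 2944/417]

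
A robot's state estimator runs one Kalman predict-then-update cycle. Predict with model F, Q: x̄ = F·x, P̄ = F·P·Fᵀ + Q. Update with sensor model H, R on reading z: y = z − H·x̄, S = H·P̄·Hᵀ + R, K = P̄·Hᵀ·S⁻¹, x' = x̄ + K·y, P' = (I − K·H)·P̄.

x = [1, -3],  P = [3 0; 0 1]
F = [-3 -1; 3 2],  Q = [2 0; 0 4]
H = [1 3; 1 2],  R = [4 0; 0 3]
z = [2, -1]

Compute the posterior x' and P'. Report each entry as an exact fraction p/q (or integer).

x̄ = F·x = [0, -3]
P̄ = F·P·Fᵀ + Q = [30 -29; -29 35]
y = z − H·x̄ = [11, 5]
S = H·P̄·Hᵀ + R = [175 95; 95 57]
K = P̄·Hᵀ·S⁻¹ = [-31/50 103/190; 23/50 -9/190]
x' = x̄ + K·y = [-1952/475, 866/475]
P' = (I − K·H)·P̄ = [9347/950 -3901/950; -3901/950 1883/950]

x' = [-1952/475, 866/475]
P' = [9347/950 -3901/950; -3901/950 1883/950]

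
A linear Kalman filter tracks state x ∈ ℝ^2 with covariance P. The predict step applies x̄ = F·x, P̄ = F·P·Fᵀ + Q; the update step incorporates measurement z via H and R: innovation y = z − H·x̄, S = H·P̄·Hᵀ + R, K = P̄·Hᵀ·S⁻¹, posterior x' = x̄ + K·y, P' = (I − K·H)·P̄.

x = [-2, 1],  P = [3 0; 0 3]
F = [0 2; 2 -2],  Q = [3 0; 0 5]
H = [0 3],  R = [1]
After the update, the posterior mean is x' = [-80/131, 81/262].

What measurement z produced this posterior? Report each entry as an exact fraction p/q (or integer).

z = [1]

x̄ = F·x = [2, -6]
P̄ = F·P·Fᵀ + Q = [15 -12; -12 29]
S = H·P̄·Hᵀ + R = [262]
K = P̄·Hᵀ·S⁻¹ = [-18/131; 87/262]
x' − x̄ = [-342/131, 1653/262] = K·y
y = (KᵀK)⁻¹·Kᵀ·(x' − x̄) = [19]
z = y + H·x̄ = [19] + [-18] = [1]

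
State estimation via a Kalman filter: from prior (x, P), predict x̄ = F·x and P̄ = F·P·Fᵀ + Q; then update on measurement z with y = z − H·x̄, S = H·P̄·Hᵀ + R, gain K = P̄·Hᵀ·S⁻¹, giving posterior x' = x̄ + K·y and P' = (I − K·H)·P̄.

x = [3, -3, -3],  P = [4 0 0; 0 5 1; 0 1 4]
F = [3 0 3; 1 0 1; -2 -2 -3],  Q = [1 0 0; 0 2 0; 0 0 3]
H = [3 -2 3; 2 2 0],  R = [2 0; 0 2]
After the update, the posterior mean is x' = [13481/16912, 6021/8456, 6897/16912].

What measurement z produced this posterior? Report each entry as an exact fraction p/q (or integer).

z = [2, 3]

x̄ = F·x = [0, 0, 9]
P̄ = F·P·Fᵀ + Q = [73 24 -66; 24 10 -22; -66 -22 87]
S = H·P̄·Hᵀ + R = [270 -82; -82 526]
K = P̄·Hᵀ·S⁻¹ = [853/67648 25083/67648; -447/33824 4303/33824; 20925/67648 -19373/67648]
x' − x̄ = [13481/16912, 6021/8456, -145311/16912] = K·y
y = (KᵀK)⁻¹·Kᵀ·(x' − x̄) = [-25, 3]
z = y + H·x̄ = [-25, 3] + [27, 0] = [2, 3]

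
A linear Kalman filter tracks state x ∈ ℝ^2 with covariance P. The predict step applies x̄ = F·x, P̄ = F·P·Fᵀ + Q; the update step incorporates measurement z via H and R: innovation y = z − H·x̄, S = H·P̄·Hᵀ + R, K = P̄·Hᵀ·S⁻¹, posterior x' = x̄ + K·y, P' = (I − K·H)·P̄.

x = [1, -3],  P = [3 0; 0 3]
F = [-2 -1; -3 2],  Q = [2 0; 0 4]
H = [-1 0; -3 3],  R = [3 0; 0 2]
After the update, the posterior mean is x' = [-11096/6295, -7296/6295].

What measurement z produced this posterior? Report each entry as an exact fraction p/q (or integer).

x̄ = F·x = [1, -9]
P̄ = F·P·Fᵀ + Q = [17 12; 12 43]
S = H·P̄·Hᵀ + R = [20 15; 15 326]
K = P̄·Hᵀ·S⁻¹ = [-5317/6295 -9/1259; -5307/6295 408/1259]
x' − x̄ = [-17391/6295, 49359/6295] = K·y
y = (KᵀK)⁻¹·Kᵀ·(x' − x̄) = [3, 32]
z = y + H·x̄ = [3, 32] + [-1, -30] = [2, 2]

z = [2, 2]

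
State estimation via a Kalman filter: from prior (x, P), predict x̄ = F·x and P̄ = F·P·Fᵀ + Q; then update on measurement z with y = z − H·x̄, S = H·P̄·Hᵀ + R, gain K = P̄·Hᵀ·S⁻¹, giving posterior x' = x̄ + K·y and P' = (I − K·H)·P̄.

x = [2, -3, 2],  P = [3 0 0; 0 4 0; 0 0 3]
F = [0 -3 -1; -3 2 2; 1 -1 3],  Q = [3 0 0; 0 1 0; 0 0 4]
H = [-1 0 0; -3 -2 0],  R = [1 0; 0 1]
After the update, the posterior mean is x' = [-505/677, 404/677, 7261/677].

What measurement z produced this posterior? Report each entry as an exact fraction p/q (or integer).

z = [1, 1]

x̄ = F·x = [7, -8, 11]
P̄ = F·P·Fᵀ + Q = [42 -30 3; -30 56 1; 3 1 38]
S = H·P̄·Hᵀ + R = [43 66; 66 243]
K = P̄·Hᵀ·S⁻¹ = [-650/677 -22/2031; 2914/2031 -2926/6093; -1/2031 -275/6093]
x' − x̄ = [-5244/677, 5820/677, -186/677] = K·y
y = (KᵀK)⁻¹·Kᵀ·(x' − x̄) = [8, 6]
z = y + H·x̄ = [8, 6] + [-7, -5] = [1, 1]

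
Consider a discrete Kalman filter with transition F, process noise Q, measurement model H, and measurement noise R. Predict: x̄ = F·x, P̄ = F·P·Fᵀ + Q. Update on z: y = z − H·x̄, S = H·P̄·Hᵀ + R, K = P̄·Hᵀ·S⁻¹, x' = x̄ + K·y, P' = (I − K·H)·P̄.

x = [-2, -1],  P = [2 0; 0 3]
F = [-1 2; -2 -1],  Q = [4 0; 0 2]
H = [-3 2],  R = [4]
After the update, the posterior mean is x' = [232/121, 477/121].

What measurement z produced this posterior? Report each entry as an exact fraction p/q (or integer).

x̄ = F·x = [0, 5]
P̄ = F·P·Fᵀ + Q = [18 -2; -2 13]
S = H·P̄·Hᵀ + R = [242]
K = P̄·Hᵀ·S⁻¹ = [-29/121; 16/121]
x' − x̄ = [232/121, -128/121] = K·y
y = (KᵀK)⁻¹·Kᵀ·(x' − x̄) = [-8]
z = y + H·x̄ = [-8] + [10] = [2]

z = [2]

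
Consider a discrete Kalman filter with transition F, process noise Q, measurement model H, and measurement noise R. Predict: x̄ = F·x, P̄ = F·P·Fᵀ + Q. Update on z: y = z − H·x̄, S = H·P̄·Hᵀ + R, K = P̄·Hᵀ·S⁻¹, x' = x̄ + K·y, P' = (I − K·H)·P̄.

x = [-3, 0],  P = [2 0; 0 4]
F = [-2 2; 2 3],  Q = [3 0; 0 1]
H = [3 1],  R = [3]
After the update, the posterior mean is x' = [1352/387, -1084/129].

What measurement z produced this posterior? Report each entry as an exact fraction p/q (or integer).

z = [2]

x̄ = F·x = [6, -6]
P̄ = F·P·Fᵀ + Q = [27 16; 16 45]
S = H·P̄·Hᵀ + R = [387]
K = P̄·Hᵀ·S⁻¹ = [97/387; 31/129]
x' − x̄ = [-970/387, -310/129] = K·y
y = (KᵀK)⁻¹·Kᵀ·(x' − x̄) = [-10]
z = y + H·x̄ = [-10] + [12] = [2]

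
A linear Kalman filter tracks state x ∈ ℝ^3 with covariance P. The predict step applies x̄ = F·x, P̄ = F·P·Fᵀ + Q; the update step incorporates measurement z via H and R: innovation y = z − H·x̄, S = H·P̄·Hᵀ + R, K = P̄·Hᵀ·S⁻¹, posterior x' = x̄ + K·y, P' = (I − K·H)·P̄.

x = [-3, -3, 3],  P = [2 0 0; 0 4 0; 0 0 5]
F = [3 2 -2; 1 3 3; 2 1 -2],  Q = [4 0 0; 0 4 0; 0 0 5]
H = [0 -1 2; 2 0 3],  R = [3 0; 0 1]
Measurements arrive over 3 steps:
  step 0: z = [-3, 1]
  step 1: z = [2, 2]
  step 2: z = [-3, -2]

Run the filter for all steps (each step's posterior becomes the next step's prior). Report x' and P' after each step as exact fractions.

step 0: x' = [103/293, 829/293, 17/293], P' = [87650/31937 -98668/31937 -55478/31937; -98668/31937 428975/63874 68813/31937; -55478/31937 68813/31937 77111/63874]
step 1: x' = [651201327/2411816249, -4020304258/7235448747, 3784630270/7235448747], P' = [6701476314/2411816249 -7631722638/2411816249 -4249213032/2411816249; -7631722638/2411816249 49513487383/7235448747 15958524980/7235448747; -4249213032/2411816249 15958524980/7235448747 8862093427/7235448747]
step 2: x' = [-3626981601039/17278512091949, 96588486273157/51835536275847, -27640963155676/51835536275847], P' = [48041234446406/17278512091949 -54745803119024/17278512091949 -30463687532680/17278512091949; -54745803119024/17278512091949 2841477324810011/414684290206776 915813603848473/414684290206776; -30463687532680/17278512091949 915813603848473/414684290206776 508279060946939/414684290206776]

step 0: x̄ = F·x = [-21, -3, -15]
step 0: P̄ = F·P·Fᵀ + Q = [58 0 40; 0 87 -14; 40 -14 37]
step 0: y = z − H·x̄ = [24, 88]
step 0: S = H·P̄·Hᵀ + R = [294 424; 424 1046]
step 0: K = P̄·Hᵀ·S⁻¹ = [-4096/31937 8866/31937; -51241/63874 9103/31937; 2766/31937 9421/63874]
step 0: x' = x̄ + K·y = [103/293, 829/293, 17/293]
step 0: P' = (I − K·H)·P̄ = [87650/31937 -98668/31937 -55478/31937; -98668/31937 428975/63874 68813/31937; -55478/31937 68813/31937 77111/63874]
step 1: x̄ = F·x = [1933/293, 2641/293, 1001/293]
step 1: P̄ = F·P·Fᵀ + Q = [859986/31937 -155152/31937 560323/31937; -155152/31937 2806543/31937 -1063195/63874; 560323/31937 -1063195/63874 1305789/63874]
step 1: y = z − H·x̄ = [1225/293, -6283/293]
step 1: S = H·P̄·Hᵀ + R = [7640322/31937 16127511/63874; 16127511/63874 32143615/63874]
step 1: K = P̄·Hᵀ·S⁻¹ = [-288901142/2411816249 655313532/2411816249; -5865479141/7235448747 695079704/2411816249; 588553958/7235448747 363667363/2411816249]
step 1: x' = x̄ + K·y = [651201327/2411816249, -4020304258/7235448747, 3784630270/7235448747]
step 1: P' = (I − K·H)·P̄ = [6701476314/2411816249 -7631722638/2411816249 -4249213032/2411816249; -7631722638/2411816249 49513487383/7235448747 15958524980/7235448747; -4249213032/2411816249 15958524980/7235448747 8862093427/7235448747]
step 2: x̄ = F·x = [-9749057113/7235448747, 415527339/2411816249, -2560785612/2411816249]
step 2: P̄ = F·P·Fᵀ + Q = [193945433050/7235448747 -12286223388/2411816249 42186995936/2411816249; -12286223388/2411816249 215941019600/2411816249 -41185182417/2411816249; 42186995936/2411816249 -41185182417/2411816249 49374387262/2411816249]
step 2: y = z − H·x̄ = [-1698350184/2411816249, 28074287240/7235448747]
step 2: S = H·P̄·Hᵀ + R = [585414747063/2411816249 613122301343/2411816249; 613122301343/2411816249 3634857490717/7235448747]
step 2: K = P̄·Hᵀ·S⁻¹ = [-2060523982112/17278512091949 4691406294772/17278512091949; -336616705704355/414684290206776 39880753944089/138228096735592; 33581506015135/414684290206776 20860060424059/138228096735592]
step 2: x' = x̄ + K·y = [-3626981601039/17278512091949, 96588486273157/51835536275847, -27640963155676/51835536275847]
step 2: P' = (I − K·H)·P̄ = [48041234446406/17278512091949 -54745803119024/17278512091949 -30463687532680/17278512091949; -54745803119024/17278512091949 2841477324810011/414684290206776 915813603848473/414684290206776; -30463687532680/17278512091949 915813603848473/414684290206776 508279060946939/414684290206776]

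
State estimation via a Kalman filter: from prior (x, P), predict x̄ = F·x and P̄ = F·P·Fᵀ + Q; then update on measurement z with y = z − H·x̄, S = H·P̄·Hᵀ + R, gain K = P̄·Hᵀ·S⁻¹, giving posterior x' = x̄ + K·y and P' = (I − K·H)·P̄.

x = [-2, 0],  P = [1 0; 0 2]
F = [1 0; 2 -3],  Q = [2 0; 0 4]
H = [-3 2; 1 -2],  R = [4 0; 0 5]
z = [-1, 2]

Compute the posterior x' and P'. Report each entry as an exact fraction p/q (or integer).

x̄ = F·x = [-2, -4]
P̄ = F·P·Fᵀ + Q = [3 2; 2 26]
y = z − H·x̄ = [1, -4]
S = H·P̄·Hᵀ + R = [111 -97; -97 104]
K = P̄·Hᵀ·S⁻¹ = [-617/2135 -596/2135; -66/2135 -1088/2135]
x' = x̄ + K·y = [-2503/2135, -4254/2135]
P' = (I − K·H)·P̄ = [2724/2135 2852/2135; 2852/2135 4146/2135]

x' = [-2503/2135, -4254/2135]
P' = [2724/2135 2852/2135; 2852/2135 4146/2135]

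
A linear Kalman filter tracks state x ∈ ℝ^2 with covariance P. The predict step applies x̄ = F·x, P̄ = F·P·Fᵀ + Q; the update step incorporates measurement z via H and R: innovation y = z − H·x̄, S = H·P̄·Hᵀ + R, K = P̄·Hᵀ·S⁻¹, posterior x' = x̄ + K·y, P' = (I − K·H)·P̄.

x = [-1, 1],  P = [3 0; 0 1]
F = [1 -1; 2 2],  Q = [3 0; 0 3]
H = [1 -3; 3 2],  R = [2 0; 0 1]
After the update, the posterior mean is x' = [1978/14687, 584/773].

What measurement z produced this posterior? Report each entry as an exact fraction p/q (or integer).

z = [-2, 2]

x̄ = F·x = [-2, 0]
P̄ = F·P·Fᵀ + Q = [7 4; 4 19]
S = H·P̄·Hᵀ + R = [156 -121; -121 188]
K = P̄·Hᵀ·S⁻¹ = [2569/14687 3919/14687; -206/773 73/773]
x' − x̄ = [31352/14687, 584/773] = K·y
y = (KᵀK)⁻¹·Kᵀ·(x' − x̄) = [0, 8]
z = y + H·x̄ = [0, 8] + [-2, -6] = [-2, 2]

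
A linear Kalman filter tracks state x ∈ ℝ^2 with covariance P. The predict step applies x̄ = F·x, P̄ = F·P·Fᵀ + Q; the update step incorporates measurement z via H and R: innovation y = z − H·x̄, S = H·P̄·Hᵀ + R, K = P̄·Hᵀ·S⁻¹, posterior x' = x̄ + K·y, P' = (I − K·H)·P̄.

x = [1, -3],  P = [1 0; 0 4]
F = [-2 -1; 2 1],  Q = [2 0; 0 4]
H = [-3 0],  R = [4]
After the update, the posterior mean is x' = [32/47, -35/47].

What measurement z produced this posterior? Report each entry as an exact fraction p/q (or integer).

z = [-2]

x̄ = F·x = [1, -1]
P̄ = F·P·Fᵀ + Q = [10 -8; -8 12]
S = H·P̄·Hᵀ + R = [94]
K = P̄·Hᵀ·S⁻¹ = [-15/47; 12/47]
x' − x̄ = [-15/47, 12/47] = K·y
y = (KᵀK)⁻¹·Kᵀ·(x' − x̄) = [1]
z = y + H·x̄ = [1] + [-3] = [-2]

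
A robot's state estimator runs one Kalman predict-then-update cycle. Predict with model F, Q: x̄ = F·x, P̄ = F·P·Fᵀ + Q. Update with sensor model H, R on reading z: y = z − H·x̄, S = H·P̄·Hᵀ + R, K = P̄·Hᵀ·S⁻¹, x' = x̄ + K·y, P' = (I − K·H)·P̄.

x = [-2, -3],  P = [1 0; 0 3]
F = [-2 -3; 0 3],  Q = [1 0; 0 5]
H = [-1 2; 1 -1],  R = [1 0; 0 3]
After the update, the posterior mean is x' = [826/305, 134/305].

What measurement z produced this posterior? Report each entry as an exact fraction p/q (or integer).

z = [-2, 1]

x̄ = F·x = [13, -9]
P̄ = F·P·Fᵀ + Q = [32 -27; -27 32]
S = H·P̄·Hᵀ + R = [269 -177; -177 121]
K = P̄·Hᵀ·S⁻¹ = [37/1220 649/1220; 142/305 59/305]
x' − x̄ = [-3139/305, 2879/305] = K·y
y = (KᵀK)⁻¹·Kᵀ·(x' − x̄) = [29, -21]
z = y + H·x̄ = [29, -21] + [-31, 22] = [-2, 1]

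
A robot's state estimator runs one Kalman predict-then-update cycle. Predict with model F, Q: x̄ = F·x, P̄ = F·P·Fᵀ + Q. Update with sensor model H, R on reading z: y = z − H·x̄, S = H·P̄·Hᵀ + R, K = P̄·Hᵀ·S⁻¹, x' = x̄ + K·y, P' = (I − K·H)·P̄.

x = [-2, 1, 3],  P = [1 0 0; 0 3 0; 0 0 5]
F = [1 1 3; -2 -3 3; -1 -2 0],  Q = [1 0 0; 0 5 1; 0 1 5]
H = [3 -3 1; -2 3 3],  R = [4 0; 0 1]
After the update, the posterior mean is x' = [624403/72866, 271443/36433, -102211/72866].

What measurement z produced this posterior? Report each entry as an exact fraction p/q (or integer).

x̄ = F·x = [8, 10, 0]
P̄ = F·P·Fᵀ + Q = [50 34 -7; 34 81 21; -7 21 18]
S = H·P̄·Hᵀ + R = [421 -640; -640 1146]
K = P̄·Hᵀ·S⁻¹ = [17413/36433 18241/72866; 7400/36433 11699/36433; 4102/36433 12911/72866]
x' − x̄ = [41475/72866, -92887/36433, -102211/72866] = K·y
y = (KᵀK)⁻¹·Kᵀ·(x' − x̄) = [8, -13]
z = y + H·x̄ = [8, -13] + [-6, 14] = [2, 1]

z = [2, 1]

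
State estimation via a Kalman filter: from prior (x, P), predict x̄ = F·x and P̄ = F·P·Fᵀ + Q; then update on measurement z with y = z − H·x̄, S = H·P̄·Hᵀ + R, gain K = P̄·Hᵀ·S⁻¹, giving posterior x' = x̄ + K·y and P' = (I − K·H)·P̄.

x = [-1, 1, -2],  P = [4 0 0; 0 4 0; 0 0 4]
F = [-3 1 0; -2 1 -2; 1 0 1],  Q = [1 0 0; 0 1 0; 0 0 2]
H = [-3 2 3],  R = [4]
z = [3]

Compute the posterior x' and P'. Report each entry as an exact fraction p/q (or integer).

x' = [166/299, 1513/299, -557/299]
P' = [1650/299 2398/299 -86/299; 2398/299 7699/299 -2812/299; -86/299 -2812/299 1834/299]

x̄ = F·x = [4, 7, -3]
P̄ = F·P·Fᵀ + Q = [41 28 -12; 28 37 -16; -12 -16 10]
y = z − H·x̄ = [10]
S = H·P̄·Hᵀ + R = [299]
K = P̄·Hᵀ·S⁻¹ = [-103/299; -58/299; 34/299]
x' = x̄ + K·y = [166/299, 1513/299, -557/299]
P' = (I − K·H)·P̄ = [1650/299 2398/299 -86/299; 2398/299 7699/299 -2812/299; -86/299 -2812/299 1834/299]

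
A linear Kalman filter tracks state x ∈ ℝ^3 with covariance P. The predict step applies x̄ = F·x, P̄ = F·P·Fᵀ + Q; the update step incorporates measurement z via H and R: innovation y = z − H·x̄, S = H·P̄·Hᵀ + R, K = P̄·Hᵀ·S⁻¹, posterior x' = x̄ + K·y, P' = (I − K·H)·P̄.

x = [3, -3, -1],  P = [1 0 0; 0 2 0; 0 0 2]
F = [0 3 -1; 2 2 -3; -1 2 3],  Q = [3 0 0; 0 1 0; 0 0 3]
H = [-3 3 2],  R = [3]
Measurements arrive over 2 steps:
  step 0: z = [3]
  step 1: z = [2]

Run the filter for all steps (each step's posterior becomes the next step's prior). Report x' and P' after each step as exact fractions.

step 0: x̄ = F·x = [-8, 3, -12]
step 0: P̄ = F·P·Fᵀ + Q = [23 18 6; 18 31 -12; 6 -12 30]
step 0: y = z − H·x̄ = [-6]
step 0: S = H·P̄·Hᵀ + R = [69]
step 0: K = P̄·Hᵀ·S⁻¹ = [-1/23; 5/23; 2/23]
step 0: x' = x̄ + K·y = [-178/23, 39/23, -288/23]
step 0: P' = (I − K·H)·P̄ = [526/23 429/23 144/23; 429/23 638/23 -306/23; 144/23 -306/23 678/23]
step 1: x̄ = F·x = [405/23, 586/23, -608/23]
step 1: P̄ = F·P·Fᵀ + Q = [8325/23 11514/23 -1491/23; 11514/23 16157/23 -2448/23; -1491/23 -2448/23 2997/23]
step 1: y = z − H·x̄ = [719/23]
step 1: S = H·P̄·Hᵀ + R = [13659/23]
step 1: K = P̄·Hᵀ·S⁻¹ = [2195/4553; 3011/4553; 1041/4553]
step 1: x' = x̄ + K·y = [148790/4553, 210129/4553, -87815/4553]
step 1: P' = (I − K·H)·P̄ = [1019550/4553 1417209/4553 -593196/4553; 1417209/4553 2015846/4553 -893439/4553; -593196/4553 -893439/4553 451926/4553]

step 0: x' = [-178/23, 39/23, -288/23], P' = [526/23 429/23 144/23; 429/23 638/23 -306/23; 144/23 -306/23 678/23]
step 1: x' = [148790/4553, 210129/4553, -87815/4553], P' = [1019550/4553 1417209/4553 -593196/4553; 1417209/4553 2015846/4553 -893439/4553; -593196/4553 -893439/4553 451926/4553]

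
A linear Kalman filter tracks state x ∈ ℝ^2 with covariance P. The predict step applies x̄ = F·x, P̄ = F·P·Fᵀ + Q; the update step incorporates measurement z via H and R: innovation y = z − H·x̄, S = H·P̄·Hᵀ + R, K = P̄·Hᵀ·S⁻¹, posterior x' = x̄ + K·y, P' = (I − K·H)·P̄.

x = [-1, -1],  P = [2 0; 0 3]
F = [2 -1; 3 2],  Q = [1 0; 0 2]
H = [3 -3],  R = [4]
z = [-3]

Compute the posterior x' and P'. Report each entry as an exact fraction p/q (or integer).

x' = [-281/146, -145/146]
P' = [795/73 789/73; 789/73 815/73]

x̄ = F·x = [-1, -5]
P̄ = F·P·Fᵀ + Q = [12 6; 6 32]
y = z − H·x̄ = [-15]
S = H·P̄·Hᵀ + R = [292]
K = P̄·Hᵀ·S⁻¹ = [9/146; -39/146]
x' = x̄ + K·y = [-281/146, -145/146]
P' = (I − K·H)·P̄ = [795/73 789/73; 789/73 815/73]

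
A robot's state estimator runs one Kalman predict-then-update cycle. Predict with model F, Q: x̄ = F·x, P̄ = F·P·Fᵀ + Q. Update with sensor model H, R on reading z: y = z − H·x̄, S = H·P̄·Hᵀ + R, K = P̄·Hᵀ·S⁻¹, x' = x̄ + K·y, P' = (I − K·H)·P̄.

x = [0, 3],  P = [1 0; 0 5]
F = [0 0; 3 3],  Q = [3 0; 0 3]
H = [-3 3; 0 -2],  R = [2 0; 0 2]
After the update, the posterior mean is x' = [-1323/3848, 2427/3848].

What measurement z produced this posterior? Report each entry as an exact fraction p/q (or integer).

z = [3, -1]

x̄ = F·x = [0, 9]
P̄ = F·P·Fᵀ + Q = [3 0; 0 57]
S = H·P̄·Hᵀ + R = [542 -342; -342 230]
K = P̄·Hᵀ·S⁻¹ = [-1035/3848 -1539/3848; 171/3848 -1653/3848]
x' − x̄ = [-1323/3848, -32205/3848] = K·y
y = (KᵀK)⁻¹·Kᵀ·(x' − x̄) = [-24, 17]
z = y + H·x̄ = [-24, 17] + [27, -18] = [3, -1]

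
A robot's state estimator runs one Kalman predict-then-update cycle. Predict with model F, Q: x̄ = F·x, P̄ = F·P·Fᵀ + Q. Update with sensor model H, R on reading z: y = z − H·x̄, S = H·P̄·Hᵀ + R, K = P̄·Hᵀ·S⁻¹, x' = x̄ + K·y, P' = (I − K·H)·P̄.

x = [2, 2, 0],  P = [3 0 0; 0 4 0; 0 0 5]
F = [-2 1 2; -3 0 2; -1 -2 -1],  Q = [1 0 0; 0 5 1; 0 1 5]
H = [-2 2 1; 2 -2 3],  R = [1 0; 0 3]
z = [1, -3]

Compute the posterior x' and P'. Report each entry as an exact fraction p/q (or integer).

x' = [-12734/5157, -9158/5157, -7984/15471]
P' = [47843/1719 48074/1719 -908/5157; 48074/1719 48620/1719 -896/5157; -908/5157 -896/5157 3815/15471]

x̄ = F·x = [-2, -6, -6]
P̄ = F·P·Fᵀ + Q = [37 38 -12; 38 52 0; -12 0 29]
y = z − H·x̄ = [15, 7]
S = H·P̄·Hᵀ + R = [130 83; 83 172]
K = P̄·Hᵀ·S⁻¹ = [478/5157 -1370/5157; 2380/5157 -1988/5157; 3887/15471 3791/15471]
x' = x̄ + K·y = [-12734/5157, -9158/5157, -7984/15471]
P' = (I − K·H)·P̄ = [47843/1719 48074/1719 -908/5157; 48074/1719 48620/1719 -896/5157; -908/5157 -896/5157 3815/15471]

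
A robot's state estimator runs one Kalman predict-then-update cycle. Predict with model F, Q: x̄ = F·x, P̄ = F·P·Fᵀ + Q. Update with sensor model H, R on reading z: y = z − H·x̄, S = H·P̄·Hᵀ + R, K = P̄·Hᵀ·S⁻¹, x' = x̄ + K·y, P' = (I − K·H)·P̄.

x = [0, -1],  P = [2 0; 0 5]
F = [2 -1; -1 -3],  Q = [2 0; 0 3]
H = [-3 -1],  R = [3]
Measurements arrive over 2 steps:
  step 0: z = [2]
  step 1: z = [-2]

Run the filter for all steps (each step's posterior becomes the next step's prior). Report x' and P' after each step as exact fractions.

step 0: x' = [-97/127, 49/127], P' = [337/127 -927/127; -927/127 5811/254]
step 1: x' = [-24923/171691, 415052/171691], P' = [274747/343382 -600297/343382; -600297/343382 2156919/343382]

step 0: x̄ = F·x = [1, 3]
step 0: P̄ = F·P·Fᵀ + Q = [15 11; 11 50]
step 0: y = z − H·x̄ = [8]
step 0: S = H·P̄·Hᵀ + R = [254]
step 0: K = P̄·Hᵀ·S⁻¹ = [-28/127; -83/254]
step 0: x' = x̄ + K·y = [-97/127, 49/127]
step 0: P' = (I − K·H)·P̄ = [337/127 -927/127; -927/127 5811/254]
step 1: x̄ = F·x = [-243/127, -50/127]
step 1: P̄ = F·P·Fᵀ + Q = [16431/254 25355/254; 25355/254 42611/254]
step 1: y = z − H·x̄ = [-1033/127]
step 1: S = H·P̄·Hᵀ + R = [171691/127]
step 1: K = P̄·Hᵀ·S⁻¹ = [-37324/171691; -59338/171691]
step 1: x' = x̄ + K·y = [-24923/171691, 415052/171691]
step 1: P' = (I − K·H)·P̄ = [274747/343382 -600297/343382; -600297/343382 2156919/343382]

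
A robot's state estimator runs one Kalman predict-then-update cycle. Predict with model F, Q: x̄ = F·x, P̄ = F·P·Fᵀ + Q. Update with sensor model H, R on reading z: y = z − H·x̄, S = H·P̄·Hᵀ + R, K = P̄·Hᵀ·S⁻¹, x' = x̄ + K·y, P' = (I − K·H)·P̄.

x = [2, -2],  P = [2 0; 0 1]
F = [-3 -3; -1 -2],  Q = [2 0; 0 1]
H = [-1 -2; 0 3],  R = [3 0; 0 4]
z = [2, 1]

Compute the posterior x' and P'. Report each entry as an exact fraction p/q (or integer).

x̄ = F·x = [0, 2]
P̄ = F·P·Fᵀ + Q = [29 12; 12 7]
y = z − H·x̄ = [6, -5]
S = H·P̄·Hᵀ + R = [108 -78; -78 67]
K = P̄·Hᵀ·S⁻¹ = [-743/1152 -41/192; -13/144 5/24]
x' = x̄ + K·y = [-269/96, 5/12]
P' = (I − K·H)·P̄ = [2885/1152 -41/144; -41/144 5/18]

x' = [-269/96, 5/12]
P' = [2885/1152 -41/144; -41/144 5/18]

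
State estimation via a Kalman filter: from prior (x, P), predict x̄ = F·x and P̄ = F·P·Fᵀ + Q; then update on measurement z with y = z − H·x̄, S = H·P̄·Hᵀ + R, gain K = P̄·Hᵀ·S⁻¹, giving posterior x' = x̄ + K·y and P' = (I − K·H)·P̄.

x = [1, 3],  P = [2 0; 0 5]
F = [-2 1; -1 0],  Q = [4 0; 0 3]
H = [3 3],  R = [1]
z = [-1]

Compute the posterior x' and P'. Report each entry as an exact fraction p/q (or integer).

x' = [208/271, -298/271]
P' = [638/271 -617/271; -617/271 626/271]

x̄ = F·x = [1, -1]
P̄ = F·P·Fᵀ + Q = [17 4; 4 5]
y = z − H·x̄ = [-1]
S = H·P̄·Hᵀ + R = [271]
K = P̄·Hᵀ·S⁻¹ = [63/271; 27/271]
x' = x̄ + K·y = [208/271, -298/271]
P' = (I − K·H)·P̄ = [638/271 -617/271; -617/271 626/271]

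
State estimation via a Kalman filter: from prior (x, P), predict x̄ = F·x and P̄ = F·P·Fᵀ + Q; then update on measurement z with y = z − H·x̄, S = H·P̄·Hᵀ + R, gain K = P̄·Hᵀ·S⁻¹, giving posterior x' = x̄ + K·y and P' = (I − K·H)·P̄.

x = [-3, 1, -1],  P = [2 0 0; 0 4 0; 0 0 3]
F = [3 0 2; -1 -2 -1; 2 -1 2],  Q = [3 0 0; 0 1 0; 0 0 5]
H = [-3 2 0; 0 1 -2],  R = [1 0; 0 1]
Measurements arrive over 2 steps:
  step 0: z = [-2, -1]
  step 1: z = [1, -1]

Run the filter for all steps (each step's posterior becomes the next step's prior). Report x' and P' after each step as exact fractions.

step 0: x̄ = F·x = [-11, 2, -9]
step 0: P̄ = F·P·Fᵀ + Q = [33 -12 24; -12 22 -2; 24 -2 29]
step 0: y = z − H·x̄ = [-39, -21]
step 0: S = H·P̄·Hᵀ + R = [530 232; 232 147]
step 0: K = P̄·Hᵀ·S⁻¹ = [-4161/24086 -1632/12043; 2864/12043 -2390/12043; 1374/12043 -7084/12043]
step 0: x' = x̄ + K·y = [-34123/24086, -37420/12043, -13209/12043]
step 0: P' = (I − K·H)·P̄ = [87195/24086 64356/12043 32994/12043; 64356/12043 97966/12043 50178/12043; 32994/12043 50178/12043 28631/12043]
step 1: x̄ = F·x = [-155205/24086, 210221/24086, -23121/12043]
step 1: P̄ = F·P·Fᵀ + Q = [1877917/24086 -1879745/24086 412625/12043; -1879745/24086 2000519/24086 -424103/12043; 412625/12043 -424103/12043 252911/12043]
step 1: y = z − H·x̄ = [-861971/24086, -326791/24086]
step 1: S = H·P̄·Hᵀ + R = [47484355/24086 17984597/24086; 17984597/24086 7440717/24086]
step 1: K = P̄·Hᵀ·S⁻¹ = [-265814762/1240219141 54066557/1240219141; 217667069/1240219141 90092134/1240219141; 99841236/1240219141 -551321326/1240219141]
step 1: x' = x̄ + K·y = [787508935/1240219141, 1812509688/1240219141, 1526047658/1240219141]
step 1: P' = (I − K·H)·P̄ = [956351420/1240219141 1301619749/1240219141 623776596/1240219141; 1301619749/1240219141 2061263158/1240219141 985585512/1240219141; 623776596/1240219141 985585512/1240219141 768453419/1240219141]

step 0: x' = [-34123/24086, -37420/12043, -13209/12043], P' = [87195/24086 64356/12043 32994/12043; 64356/12043 97966/12043 50178/12043; 32994/12043 50178/12043 28631/12043]
step 1: x' = [787508935/1240219141, 1812509688/1240219141, 1526047658/1240219141], P' = [956351420/1240219141 1301619749/1240219141 623776596/1240219141; 1301619749/1240219141 2061263158/1240219141 985585512/1240219141; 623776596/1240219141 985585512/1240219141 768453419/1240219141]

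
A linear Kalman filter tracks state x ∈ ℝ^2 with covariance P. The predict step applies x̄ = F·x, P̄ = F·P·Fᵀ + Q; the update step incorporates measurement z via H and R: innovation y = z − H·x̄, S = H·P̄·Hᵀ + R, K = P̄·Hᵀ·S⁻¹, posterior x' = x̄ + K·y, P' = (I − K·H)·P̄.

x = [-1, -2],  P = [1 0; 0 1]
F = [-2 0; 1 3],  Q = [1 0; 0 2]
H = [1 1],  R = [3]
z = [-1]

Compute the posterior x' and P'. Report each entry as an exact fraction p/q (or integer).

x' = [11/4, -9/2]
P' = [71/16 -31/8; -31/8 23/4]

x̄ = F·x = [2, -7]
P̄ = F·P·Fᵀ + Q = [5 -2; -2 12]
y = z − H·x̄ = [4]
S = H·P̄·Hᵀ + R = [16]
K = P̄·Hᵀ·S⁻¹ = [3/16; 5/8]
x' = x̄ + K·y = [11/4, -9/2]
P' = (I − K·H)·P̄ = [71/16 -31/8; -31/8 23/4]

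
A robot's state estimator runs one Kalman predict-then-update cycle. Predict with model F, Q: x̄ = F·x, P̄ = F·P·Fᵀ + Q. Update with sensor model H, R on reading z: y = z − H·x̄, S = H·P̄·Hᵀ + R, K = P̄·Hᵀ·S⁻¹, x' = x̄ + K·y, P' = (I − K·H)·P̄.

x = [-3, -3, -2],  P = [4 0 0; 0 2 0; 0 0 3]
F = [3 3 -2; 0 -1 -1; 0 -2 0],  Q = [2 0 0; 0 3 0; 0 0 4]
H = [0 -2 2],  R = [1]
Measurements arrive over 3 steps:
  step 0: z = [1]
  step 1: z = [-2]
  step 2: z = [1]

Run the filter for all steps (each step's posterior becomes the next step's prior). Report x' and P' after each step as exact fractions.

step 0: x̄ = F·x = [-14, 5, 6]
step 0: P̄ = F·P·Fᵀ + Q = [68 0 -12; 0 8 4; -12 4 12]
step 0: y = z − H·x̄ = [-1]
step 0: S = H·P̄·Hᵀ + R = [49]
step 0: K = P̄·Hᵀ·S⁻¹ = [-24/49; -8/49; 16/49]
step 0: x' = x̄ + K·y = [-662/49, 253/49, 278/49]
step 0: P' = (I − K·H)·P̄ = [2756/49 -192/49 -204/49; -192/49 328/49 324/49; -204/49 324/49 332/49]
step 1: x̄ = F·x = [-1783/49, -531/49, -506/49]
step 1: P̄ = F·P·Fᵀ + Q = [24286/49 544/49 480/49; 544/49 1455/49 1304/49; 480/49 1304/49 1508/49]
step 1: y = z − H·x̄ = [-148/49]
step 1: S = H·P̄·Hᵀ + R = [1469/49]
step 1: K = P̄·Hᵀ·S⁻¹ = [-128/1469; -302/1469; 408/1469]
step 1: x' = x̄ + K·y = [-53067/1469, -15007/1469, -16402/1469]
step 1: P' = (I − K·H)·P̄ = [727750/1469 15520/1469 15456/1469; 15520/1469 41759/1469 41608/1469; 15456/1469 41608/1469 41812/1469]
step 2: x̄ = F·x = [-13186/113, 31409/1469, 30014/1469]
step 2: P̄ = F·P·Fᵀ + Q = [514643/113 -13553/113 -13634/113; -13553/113 171194/1469 166734/1469; -13634/113 166734/1469 172912/1469]
step 2: y = z − H·x̄ = [4259/1469]
step 2: S = H·P̄·Hᵀ + R = [44021/1469]
step 2: K = P̄·Hᵀ·S⁻¹ = [-2106/44021; -8920/44021; 12356/44021]
step 2: x' = x̄ + K·y = [-5142928/44021, 915361/44021, 935242/44021]
step 2: P' = (I − K·H)·P̄ = [200484587/44021 -5292581/44021 -5293634/44021; -5292581/44021 5075946/44021 5071486/44021; -5293634/44021 5071486/44021 5077664/44021]

step 0: x' = [-662/49, 253/49, 278/49], P' = [2756/49 -192/49 -204/49; -192/49 328/49 324/49; -204/49 324/49 332/49]
step 1: x' = [-53067/1469, -15007/1469, -16402/1469], P' = [727750/1469 15520/1469 15456/1469; 15520/1469 41759/1469 41608/1469; 15456/1469 41608/1469 41812/1469]
step 2: x' = [-5142928/44021, 915361/44021, 935242/44021], P' = [200484587/44021 -5292581/44021 -5293634/44021; -5292581/44021 5075946/44021 5071486/44021; -5293634/44021 5071486/44021 5077664/44021]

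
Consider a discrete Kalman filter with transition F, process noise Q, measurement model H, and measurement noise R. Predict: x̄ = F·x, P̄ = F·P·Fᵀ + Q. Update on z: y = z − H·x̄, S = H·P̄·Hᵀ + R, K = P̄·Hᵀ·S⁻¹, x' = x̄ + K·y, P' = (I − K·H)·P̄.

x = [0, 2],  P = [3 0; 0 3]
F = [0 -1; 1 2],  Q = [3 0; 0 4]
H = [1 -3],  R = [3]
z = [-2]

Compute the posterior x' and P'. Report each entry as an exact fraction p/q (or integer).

x̄ = F·x = [-2, 4]
P̄ = F·P·Fᵀ + Q = [6 -6; -6 19]
y = z − H·x̄ = [12]
S = H·P̄·Hᵀ + R = [216]
K = P̄·Hᵀ·S⁻¹ = [1/9; -7/24]
x' = x̄ + K·y = [-2/3, 1/2]
P' = (I − K·H)·P̄ = [10/3 1; 1 5/8]

x' = [-2/3, 1/2]
P' = [10/3 1; 1 5/8]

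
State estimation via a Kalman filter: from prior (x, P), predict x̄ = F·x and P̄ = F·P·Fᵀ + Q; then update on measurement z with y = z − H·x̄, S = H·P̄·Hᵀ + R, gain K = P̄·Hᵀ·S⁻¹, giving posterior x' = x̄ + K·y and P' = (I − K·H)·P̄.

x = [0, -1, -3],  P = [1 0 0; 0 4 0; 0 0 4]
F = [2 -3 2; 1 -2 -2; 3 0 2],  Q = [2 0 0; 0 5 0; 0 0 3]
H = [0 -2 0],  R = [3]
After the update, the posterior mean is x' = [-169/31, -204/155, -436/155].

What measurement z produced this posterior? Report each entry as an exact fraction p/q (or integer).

x̄ = F·x = [-3, 8, -6]
P̄ = F·P·Fᵀ + Q = [58 10 22; 10 38 -13; 22 -13 28]
S = H·P̄·Hᵀ + R = [155]
K = P̄·Hᵀ·S⁻¹ = [-4/31; -76/155; 26/155]
x' − x̄ = [-76/31, -1444/155, 494/155] = K·y
y = (KᵀK)⁻¹·Kᵀ·(x' − x̄) = [19]
z = y + H·x̄ = [19] + [-16] = [3]

z = [3]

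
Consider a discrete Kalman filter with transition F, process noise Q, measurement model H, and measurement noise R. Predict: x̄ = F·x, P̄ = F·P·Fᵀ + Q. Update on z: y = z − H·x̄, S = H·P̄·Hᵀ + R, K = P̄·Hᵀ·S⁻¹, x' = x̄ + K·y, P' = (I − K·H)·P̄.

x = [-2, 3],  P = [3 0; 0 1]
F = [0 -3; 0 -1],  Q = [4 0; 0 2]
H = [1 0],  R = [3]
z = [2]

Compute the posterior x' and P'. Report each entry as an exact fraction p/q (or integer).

x̄ = F·x = [-9, -3]
P̄ = F·P·Fᵀ + Q = [13 3; 3 3]
y = z − H·x̄ = [11]
S = H·P̄·Hᵀ + R = [16]
K = P̄·Hᵀ·S⁻¹ = [13/16; 3/16]
x' = x̄ + K·y = [-1/16, -15/16]
P' = (I − K·H)·P̄ = [39/16 9/16; 9/16 39/16]

x' = [-1/16, -15/16]
P' = [39/16 9/16; 9/16 39/16]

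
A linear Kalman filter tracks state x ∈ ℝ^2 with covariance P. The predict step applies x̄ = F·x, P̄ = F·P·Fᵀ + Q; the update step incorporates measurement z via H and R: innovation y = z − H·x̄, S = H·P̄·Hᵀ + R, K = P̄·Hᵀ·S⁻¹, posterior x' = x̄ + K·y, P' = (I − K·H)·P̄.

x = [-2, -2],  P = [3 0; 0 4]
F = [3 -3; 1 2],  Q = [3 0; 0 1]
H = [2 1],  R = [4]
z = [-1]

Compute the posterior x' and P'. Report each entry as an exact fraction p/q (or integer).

x̄ = F·x = [0, -6]
P̄ = F·P·Fᵀ + Q = [66 -15; -15 20]
y = z − H·x̄ = [5]
S = H·P̄·Hᵀ + R = [228]
K = P̄·Hᵀ·S⁻¹ = [39/76; -5/114]
x' = x̄ + K·y = [195/76, -709/114]
P' = (I − K·H)·P̄ = [453/76 -375/38; -375/38 1115/57]

x' = [195/76, -709/114]
P' = [453/76 -375/38; -375/38 1115/57]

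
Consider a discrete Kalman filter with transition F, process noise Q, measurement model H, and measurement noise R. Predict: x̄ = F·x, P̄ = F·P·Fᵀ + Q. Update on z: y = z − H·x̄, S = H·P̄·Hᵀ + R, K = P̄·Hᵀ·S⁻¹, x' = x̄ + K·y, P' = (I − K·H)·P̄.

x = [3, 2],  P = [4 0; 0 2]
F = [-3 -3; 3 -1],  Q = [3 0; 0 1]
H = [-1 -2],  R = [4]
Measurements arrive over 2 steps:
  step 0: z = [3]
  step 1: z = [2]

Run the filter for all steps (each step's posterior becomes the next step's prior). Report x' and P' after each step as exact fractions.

step 0: x' = [-1449/97, 583/97], P' = [5520/97 -2766/97; -2766/97 1479/97]
step 1: x' = [690234/85351, -437536/85351], P' = [1984602/85351 -1036101/85351; -1036101/85351 1250215/170702]

step 0: x̄ = F·x = [-15, 7]
step 0: P̄ = F·P·Fᵀ + Q = [57 -30; -30 39]
step 0: y = z − H·x̄ = [2]
step 0: S = H·P̄·Hᵀ + R = [97]
step 0: K = P̄·Hᵀ·S⁻¹ = [3/97; -48/97]
step 0: x' = x̄ + K·y = [-1449/97, 583/97]
step 0: P' = (I − K·H)·P̄ = [5520/97 -2766/97; -2766/97 1479/97]
step 1: x̄ = F·x = [2598/97, -4930/97]
step 1: P̄ = F·P·Fᵀ + Q = [13494/97 -28647/97; -28647/97 67852/97]
step 1: y = z − H·x̄ = [-7068/97]
step 1: S = H·P̄·Hᵀ + R = [170702/97]
step 1: K = P̄·Hᵀ·S⁻¹ = [21900/85351; -107057/170702]
step 1: x' = x̄ + K·y = [690234/85351, -437536/85351]
step 1: P' = (I − K·H)·P̄ = [1984602/85351 -1036101/85351; -1036101/85351 1250215/170702]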